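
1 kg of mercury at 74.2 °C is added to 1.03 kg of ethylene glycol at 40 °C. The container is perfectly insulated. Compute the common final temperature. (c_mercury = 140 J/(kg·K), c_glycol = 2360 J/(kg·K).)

Let T be the final temperature. ΣQ_i = 0:
1·140·(T − 74.2) + 1.03·2360·(T − 40) = 0
140(T − 74.2) + 2430.8(T − 40) = 0
(140 + 2430.8) T = 140·74.2 + 2430.8·40
T ≈ 41.86 °C

T_f ≈ 41.9 °C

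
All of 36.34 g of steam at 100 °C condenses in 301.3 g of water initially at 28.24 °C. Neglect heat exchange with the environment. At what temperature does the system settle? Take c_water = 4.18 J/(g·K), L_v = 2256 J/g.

Heat gained plus heat lost sum to zero:
condense steam: −36.34×2256 = −81983
  condensate cools 100→T: 36.34×4.18×(T − 100) = 151.9(T − 100)
  original water: 1259.4(T − 28.24)
1411.3 T = 81983 + 15190 + 35566 = 132740
T ≈ 94.05 °C — below 100 °C, confirming all the steam condensed.

T_f ≈ 94.1 °C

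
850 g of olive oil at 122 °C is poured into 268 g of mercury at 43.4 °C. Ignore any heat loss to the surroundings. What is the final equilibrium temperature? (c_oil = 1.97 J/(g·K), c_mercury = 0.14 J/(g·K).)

With ΣQ=0 the equilibrium temperature is the m·c-weighted mean:
T_f = (1674.5*122 + 37.52*43.4) / (1674.5 + 37.52)
    = 205917 / 1712 ≈ 120.28 °C

T_f ≈ 120.3 °C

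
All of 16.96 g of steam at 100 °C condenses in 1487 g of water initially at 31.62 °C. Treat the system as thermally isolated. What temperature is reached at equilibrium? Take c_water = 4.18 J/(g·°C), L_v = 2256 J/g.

Sum of m c ΔT and latent-heat terms is zero:
steam→water at 100 °C releases m L_v = 16.96×2256 = 38262
  condensed water 100 °C→T: 70.89(T − 100)
  water warms: 1487×4.18×(T − 31.62) = 6215.7(T − 31.62)
6286.6 T = 38262 + 7089.3 + 196539 = 241890
T ≈ 38.48 °C — below 100 °C, confirming all the steam condensed.

T_f ≈ 38.5 °C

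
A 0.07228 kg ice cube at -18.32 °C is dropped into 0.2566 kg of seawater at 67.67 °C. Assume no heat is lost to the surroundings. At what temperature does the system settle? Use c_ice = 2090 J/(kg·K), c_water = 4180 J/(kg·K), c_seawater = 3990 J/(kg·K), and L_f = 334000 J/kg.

T_f ≈ 32.0 °C

Heat gained plus heat lost sum to zero:
ice -18.32→0 °C: 0.07228·2090·18.32 = 2767.5; melt ice: 0.07228·334000 = 24142; warm the meltwater: 302.13 T; seawater: 1023.8(T − 67.67)
1326 T = 69283 − 26909 = 42374
T ≈ 31.96 °C. Since T > 0 °C, the all-ice-melts assumption holds.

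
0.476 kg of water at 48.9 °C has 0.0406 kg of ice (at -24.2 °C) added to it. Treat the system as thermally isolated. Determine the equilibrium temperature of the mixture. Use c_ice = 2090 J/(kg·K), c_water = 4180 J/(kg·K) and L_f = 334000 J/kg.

T_f ≈ 37.8 °C

Taking heat into each body as positive, Σ m c ΔT = 0:
ice -24.2→0 °C: 0.0406×2090×24.2 = 2053.5
  melt ice: 0.0406×334000 = 13560
  meltwater 0→T: 0.0406×4180×T = 169.71 T
  water: 1989.7(T − 48.9)
2159.4 T = 97295 − 15614 = 81681
T ≈ 37.83 °C. Since T > 0 °C, the all-ice-melts assumption holds.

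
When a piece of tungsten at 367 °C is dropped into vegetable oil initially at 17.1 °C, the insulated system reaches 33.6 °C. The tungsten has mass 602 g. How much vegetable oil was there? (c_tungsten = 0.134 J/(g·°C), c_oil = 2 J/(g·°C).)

m ≈ 815 g

Net heat exchanged in the isolated system is zero:
602×0.134×(33.6 − 367) + m×2×(33.6 − 17.1) = 0
33 m = 26895
m = 26895/33 ≈ 815 g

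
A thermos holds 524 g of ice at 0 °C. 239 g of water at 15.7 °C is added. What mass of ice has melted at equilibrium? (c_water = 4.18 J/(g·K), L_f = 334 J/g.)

m_melted ≈ 47 g

Cooling the water to 0 °C releases 239·4.18·15.7 = 15685 J.
Fully melting the ice requires m_ice L_f = 524·334 = 175016 J.
That's not enough to melt it all — equilibrium is at 0 °C with ice remaining.
m_melted·334 = 15685  ⇒  m_melted ≈ 46.96 g.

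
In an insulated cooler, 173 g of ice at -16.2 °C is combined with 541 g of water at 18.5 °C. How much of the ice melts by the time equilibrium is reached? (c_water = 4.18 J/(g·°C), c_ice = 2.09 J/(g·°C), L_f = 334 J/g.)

m_melted ≈ 108 g

Heat available from the water dropping to 0 °C: 541×4.18×18.5 = 41836 J.
Warming the ice to 0 °C takes 173×2.09×16.2 = 5857.4 J, leaving 35978 J for melting.
Fully melting the ice requires m_ice L_f = 173×334 = 57782 J.
That's not enough to melt it all — equilibrium is at 0 °C with ice remaining.
Mass melted = 35978/334 ≈ 107.7 g.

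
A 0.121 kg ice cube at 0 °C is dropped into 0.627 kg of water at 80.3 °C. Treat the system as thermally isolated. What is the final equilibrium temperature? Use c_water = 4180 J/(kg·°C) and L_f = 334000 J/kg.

T_f ≈ 54.4 °C

Setting the total heat transfer to zero:
melt ice: 0.121·334000 = 40414; warm the meltwater: 505.78 T; water cools: 0.627·4180·(T − 80.3) = 2620.9(T − 80.3)
3126.6 T = 210455 − 40414 = 170041
T ≈ 54.38 °C (positive, so assuming full melt was valid).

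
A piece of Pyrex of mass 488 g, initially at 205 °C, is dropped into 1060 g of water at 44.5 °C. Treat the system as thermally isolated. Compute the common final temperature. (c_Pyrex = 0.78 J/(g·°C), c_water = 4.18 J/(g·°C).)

With ΣQ=0 the equilibrium temperature is the m·c-weighted mean:
T_f = (380.64·205 + 4430.8·44.5) / (380.64 + 4430.8)
    = 275202 / 4811.4 ≈ 57.20 °C

T_f ≈ 57.2 °C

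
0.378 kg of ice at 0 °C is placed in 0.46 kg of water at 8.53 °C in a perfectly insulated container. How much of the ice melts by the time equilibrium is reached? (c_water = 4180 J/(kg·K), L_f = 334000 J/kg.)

Cooling the water to 0 °C releases 0.46·4180·8.53 = 16401 J.
Fully melting the ice requires m_ice L_f = 0.378·334000 = 126252 J.
Since 16401 < 126252 J, not all the ice melts; equilibrium is at 0 °C.
m_melt = 16401 / L_f = 0.04911 kg.

m_melted ≈ 0.0491 kg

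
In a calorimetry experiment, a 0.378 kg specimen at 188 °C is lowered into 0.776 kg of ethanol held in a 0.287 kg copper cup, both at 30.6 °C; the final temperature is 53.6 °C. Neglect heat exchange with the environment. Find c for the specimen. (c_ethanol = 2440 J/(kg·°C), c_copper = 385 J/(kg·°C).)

c ≈ 907 J/(kg·°C)

Conservation of energy gives ΣQ = 0:
0.378×c×(53.6 − 188) + 0.776×2440×(53.6 − 30.6) + 0.287×385×(53.6 − 30.6) = 0
-50.8 c = -46091
c = -46091/-50.8 ≈ 907.2 J/(kg·°C)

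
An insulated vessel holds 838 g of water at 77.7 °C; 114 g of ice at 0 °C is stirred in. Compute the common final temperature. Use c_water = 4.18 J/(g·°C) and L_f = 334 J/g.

T_f ≈ 58.8 °C

Setting the total heat transfer to zero:
latent heat to melt: 114×334 = 38076
  warm the meltwater: 476.52 T
  water cools: 838×4.18×(T − 77.7) = 3502.8(T − 77.7)
3979.4 T = 272171 − 38076 = 234095
T ≈ 58.83 °C (positive, so assuming full melt was valid).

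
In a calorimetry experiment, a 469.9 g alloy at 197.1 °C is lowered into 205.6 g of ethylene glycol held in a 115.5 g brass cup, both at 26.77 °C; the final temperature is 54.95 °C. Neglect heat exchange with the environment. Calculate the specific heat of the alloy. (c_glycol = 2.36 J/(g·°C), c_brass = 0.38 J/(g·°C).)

Heat gained plus heat lost sum to zero:
469.9·c·(54.95 − 197.1) + 205.6·2.36·(54.95 − 26.77) + 115.5·0.38·(54.95 − 26.77) = 0
-66796 c = -14910
c = -14910/-66796 ≈ 0.2232 J/(g·°C)

c ≈ 0.223 J/(g·°C)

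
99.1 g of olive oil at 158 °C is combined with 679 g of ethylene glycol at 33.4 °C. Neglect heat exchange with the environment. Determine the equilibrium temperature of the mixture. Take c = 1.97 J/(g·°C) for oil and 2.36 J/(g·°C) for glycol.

T_f ≈ 46.9 °C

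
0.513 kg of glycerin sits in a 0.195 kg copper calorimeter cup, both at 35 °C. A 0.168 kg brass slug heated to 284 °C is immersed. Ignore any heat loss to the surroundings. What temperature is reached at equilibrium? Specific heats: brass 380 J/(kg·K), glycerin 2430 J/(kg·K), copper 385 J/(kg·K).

T_f ≈ 46.5 °C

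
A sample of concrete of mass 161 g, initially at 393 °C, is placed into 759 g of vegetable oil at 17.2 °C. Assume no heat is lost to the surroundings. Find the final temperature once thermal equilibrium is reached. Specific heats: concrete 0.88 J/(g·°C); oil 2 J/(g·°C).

T_f ≈ 49.3 °C

T_f is the heat-capacity-weighted average of the initial temperatures:
T_f = (141.68·393 + 1518·17.2) / (141.68 + 1518)
    = 81790 / 1659.7 ≈ 49.28 °C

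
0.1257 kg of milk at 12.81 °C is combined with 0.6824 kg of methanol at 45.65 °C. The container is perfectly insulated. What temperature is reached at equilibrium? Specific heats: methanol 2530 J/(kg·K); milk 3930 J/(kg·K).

T_f ≈ 38.3 °C

Setting the total heat transfer to zero:
0.6824·2530·(T − 45.65) + 0.1257·3930·(T − 12.81) = 0
1726.5(T − 45.65) + 494(T − 12.81) = 0
2220.5 T = 85142
T = 85142 / 2220.5 = 38.3 °C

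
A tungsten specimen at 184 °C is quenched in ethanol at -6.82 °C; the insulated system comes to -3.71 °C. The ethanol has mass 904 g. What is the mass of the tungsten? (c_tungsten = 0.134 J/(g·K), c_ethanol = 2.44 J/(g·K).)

Taking heat into each body as positive, Σ m c ΔT = 0:
m×0.134×(-3.71 − 184) + 904×2.44×(-3.71 − (-6.82)) = 0
-25.15 m = -6859.9
m = -6859.9/-25.15 ≈ 272.7 g

m ≈ 273 g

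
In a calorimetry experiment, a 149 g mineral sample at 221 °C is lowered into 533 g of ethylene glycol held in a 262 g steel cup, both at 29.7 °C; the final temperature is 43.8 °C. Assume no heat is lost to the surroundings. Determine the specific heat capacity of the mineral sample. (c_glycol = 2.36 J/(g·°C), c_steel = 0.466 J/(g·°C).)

Net heat exchanged in the isolated system is zero:
149·c·(43.8 − 221) + 533·2.36·(43.8 − 29.7) + 262·0.466·(43.8 − 29.7) = 0
-26403 c = -19458
c = -19458/-26403 ≈ 0.737 J/(g·°C)

c ≈ 0.737 J/(g·°C)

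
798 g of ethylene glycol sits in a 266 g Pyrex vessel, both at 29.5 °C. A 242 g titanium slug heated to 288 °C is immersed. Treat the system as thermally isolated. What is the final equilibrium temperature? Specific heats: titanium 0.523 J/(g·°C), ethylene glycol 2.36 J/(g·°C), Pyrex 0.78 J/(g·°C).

T_f ≈ 44.3 °C

Setting the total heat transfer to zero:
242·0.523·(T − 288) + 798·2.36·(T − 29.5) + 266·0.78·(T − 29.5) = 0
126.57(T − 288) + 1883.3(T − 29.5) + 207.48(T − 29.5) = 0
(126.57 + 1883.3 + 207.48) T = 126.57·288 + 1883.3·29.5 + 207.48·29.5
T = 98128 / 2217.3 = 44.3 °C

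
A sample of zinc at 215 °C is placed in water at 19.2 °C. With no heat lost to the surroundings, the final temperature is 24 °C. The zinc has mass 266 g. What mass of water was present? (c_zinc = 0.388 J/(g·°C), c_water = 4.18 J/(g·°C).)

Heat gained plus heat lost sum to zero:
266×0.388×(24 − 215) + m×4.18×(24 − 19.2) = 0
20.06 m = 19713
m = 19713/20.06 ≈ 982.5 g

m ≈ 982 g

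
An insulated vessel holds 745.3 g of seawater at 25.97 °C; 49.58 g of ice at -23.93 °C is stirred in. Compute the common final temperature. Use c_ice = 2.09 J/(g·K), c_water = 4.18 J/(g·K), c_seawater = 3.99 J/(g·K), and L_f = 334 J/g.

Energy conservation, ΣQ = 0:
warm ice to 0 °C: 49.58×2.09×(0 − (-23.93)) = 2479.7; melt ice: 49.58×334 = 16560; meltwater 0→T: 49.58×4.18×T = 207.24 T; seawater cools: 745.3×3.99×(T − 25.97) = 2973.7(T − 25.97)
3181 T = 77228 − 19039 = 58189
T ≈ 18.29 °C (positive, so assuming full melt was valid).

T_f ≈ 18.3 °C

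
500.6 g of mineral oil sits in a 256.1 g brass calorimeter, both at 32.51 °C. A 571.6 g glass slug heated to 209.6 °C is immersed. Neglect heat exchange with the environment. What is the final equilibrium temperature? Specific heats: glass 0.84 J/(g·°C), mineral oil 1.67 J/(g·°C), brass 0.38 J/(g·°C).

T_f ≈ 92.7 °C

Setting the total heat transfer to zero:
571.6·0.84·(T − 209.6) + 500.6·1.67·(T − 32.51) + 256.1·0.38·(T − 32.51) = 0
480.14(T − 209.6) + 836(T − 32.51) + 97.32(T − 32.51) = 0
1413.5 T = 130980
T = 130980/1413.5 ≈ 92.67 °C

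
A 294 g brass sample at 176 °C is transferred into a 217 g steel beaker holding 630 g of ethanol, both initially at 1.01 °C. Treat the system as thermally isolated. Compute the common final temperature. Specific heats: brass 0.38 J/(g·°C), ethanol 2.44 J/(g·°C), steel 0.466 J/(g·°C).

T_f = Σ m_i c_i T_i / Σ m_i c_i:
T_f = (111.72×176 + 1537.2×1.01 + 101.12×1.01) / (111.72 + 1537.2 + 101.12)
    = 21317 / 1750 ≈ 12.18 °C

T_f ≈ 12.2 °C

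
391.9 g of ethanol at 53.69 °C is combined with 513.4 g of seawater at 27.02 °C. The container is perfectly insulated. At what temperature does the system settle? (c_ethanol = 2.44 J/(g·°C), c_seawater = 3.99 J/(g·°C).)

T_f ≈ 35.5 °C

Let T be the final temperature. ΣQ_i = 0:
391.9·2.44·(T − 53.69) + 513.4·3.99·(T − 27.02) = 0
956.24(T − 53.69) + 2048.5(T − 27.02) = 0
(956.24 + 2048.5) T = 956.24·53.69 + 2048.5·27.02
T ≈ 35.51 °C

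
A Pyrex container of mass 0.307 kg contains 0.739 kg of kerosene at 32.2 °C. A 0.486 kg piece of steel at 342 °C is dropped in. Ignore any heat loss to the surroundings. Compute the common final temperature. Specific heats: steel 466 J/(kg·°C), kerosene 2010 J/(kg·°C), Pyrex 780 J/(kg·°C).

T_f ≈ 68.2 °C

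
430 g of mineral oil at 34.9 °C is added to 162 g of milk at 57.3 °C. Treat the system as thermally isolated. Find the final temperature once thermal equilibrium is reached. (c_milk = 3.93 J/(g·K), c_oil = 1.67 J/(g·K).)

T_f ≈ 45.4 °C

Conservation of energy gives ΣQ = 0:
162*3.93*(T − 57.3) + 430*1.67*(T − 34.9) = 0
636.66(T − 57.3) + 718.1(T − 34.9) = 0
1354.8 T = 61542
T ≈ 45.43 °C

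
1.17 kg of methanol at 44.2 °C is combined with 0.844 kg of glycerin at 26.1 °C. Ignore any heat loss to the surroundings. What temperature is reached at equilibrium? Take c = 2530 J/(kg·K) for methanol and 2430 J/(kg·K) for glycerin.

|Q_methanol| = |Q_glycerin|:
1.17×2530×(44.2 − T) = 0.844×2430×(T − 26.1)
2960.1(44.2 − T) = 2050.9(T − 26.1)
5011 T = 184365  ⇒  T ≈ 36.79 °C

T_f ≈ 36.8 °C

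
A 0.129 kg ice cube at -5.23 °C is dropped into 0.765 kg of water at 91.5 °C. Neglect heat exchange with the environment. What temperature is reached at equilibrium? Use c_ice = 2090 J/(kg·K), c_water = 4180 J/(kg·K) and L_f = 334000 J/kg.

Net heat exchanged in the isolated system is zero:
warm ice to 0 °C: 0.129×2090×(0 − (-5.23)) = 1410.1; melt ice: 0.129×334000 = 43086; meltwater 0→T: 0.129×4180×T = 539.22 T; water: 3197.7(T − 91.5)
3736.9 T = 292590 − 44496 = 248093
T ≈ 66.39 °C — above 0 °C, consistent with complete melting.

T_f ≈ 66.4 °C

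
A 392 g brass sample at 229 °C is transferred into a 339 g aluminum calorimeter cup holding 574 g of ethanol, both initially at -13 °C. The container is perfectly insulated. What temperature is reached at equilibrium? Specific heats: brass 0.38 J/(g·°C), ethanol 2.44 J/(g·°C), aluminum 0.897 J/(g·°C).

Setting the total heat transfer to zero:
392*0.38*(T − 229) + 574*2.44*(T − (-13)) + 339*0.897*(T − (-13)) = 0
(148.96 + 1400.6 + 304.08) T = 148.96*229 + 1400.6*(-13) + 304.08*(-13)
T ≈ 6.45 °C

T_f ≈ 6.4 °C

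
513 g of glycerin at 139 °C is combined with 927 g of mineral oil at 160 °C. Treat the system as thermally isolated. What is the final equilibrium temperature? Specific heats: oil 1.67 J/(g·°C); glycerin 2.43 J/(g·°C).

T_f ≈ 150.6 °C

Let T be the final temperature. ΣQ_i = 0:
927*1.67*(T − 160) + 513*2.43*(T − 139) = 0
1548.1(T − 160) + 1246.6(T − 139) = 0
(1548.1 + 1246.6) T = 1548.1*160 + 1246.6*139
T = 420970/2794.7 ≈ 150.63 °C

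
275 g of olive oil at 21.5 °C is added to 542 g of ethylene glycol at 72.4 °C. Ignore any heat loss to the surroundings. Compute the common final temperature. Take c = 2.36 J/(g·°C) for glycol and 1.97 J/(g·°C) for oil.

T_f ≈ 57.3 °C

Setting the total heat transfer to zero:
542×2.36×(T − 72.4) + 275×1.97×(T − 21.5) = 0
1279.1(T − 72.4) + 541.75(T − 21.5) = 0
1820.9 T = 104256
T ≈ 57.26 °C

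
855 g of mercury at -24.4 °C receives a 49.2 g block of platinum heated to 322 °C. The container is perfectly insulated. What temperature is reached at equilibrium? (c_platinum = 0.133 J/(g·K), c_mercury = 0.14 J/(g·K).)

T_f ≈ -6.4 °C

Heat lost by the platinum equals heat gained by the mercury:
49.2×0.133×(322 − T) = 855×0.14×(T − (-24.4))
6.544(322 − T) = 119.7(T − (-24.4))
126.24 T = -813.64  ⇒  T ≈ -6.45 °C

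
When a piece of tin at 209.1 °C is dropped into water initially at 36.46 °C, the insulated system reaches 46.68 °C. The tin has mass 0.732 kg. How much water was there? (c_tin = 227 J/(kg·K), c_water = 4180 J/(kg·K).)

m ≈ 0.632 kg

Heat lost by the tin = heat gained by the water:
0.732·227·(209.1 − 46.68) = m·4180·(46.68 − 36.46)
42720 m = 26988  ⇒  m ≈ 0.6318 kg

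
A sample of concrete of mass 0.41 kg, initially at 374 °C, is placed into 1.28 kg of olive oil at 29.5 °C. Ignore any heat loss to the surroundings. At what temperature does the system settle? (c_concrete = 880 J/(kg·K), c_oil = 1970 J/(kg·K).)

T_f ≈ 72.6 °C

With ΣQ=0 the equilibrium temperature is the m·c-weighted mean:
T_f = (360.8*374 + 2521.6*29.5) / (360.8 + 2521.6)
    = 209326 / 2882.4 ≈ 72.62 °C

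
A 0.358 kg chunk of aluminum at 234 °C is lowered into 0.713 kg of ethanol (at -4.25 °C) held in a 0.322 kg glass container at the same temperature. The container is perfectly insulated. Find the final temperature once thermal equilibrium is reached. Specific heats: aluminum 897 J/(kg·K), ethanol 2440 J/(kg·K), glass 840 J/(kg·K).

T_f is the heat-capacity-weighted average of the initial temperatures:
T_f = (321.13×234 + 1739.7×(-4.25) + 270.48×(-4.25)) / (321.13 + 1739.7 + 270.48)
    = 66600 / 2331.3 ≈ 28.57 °C

T_f ≈ 28.6 °C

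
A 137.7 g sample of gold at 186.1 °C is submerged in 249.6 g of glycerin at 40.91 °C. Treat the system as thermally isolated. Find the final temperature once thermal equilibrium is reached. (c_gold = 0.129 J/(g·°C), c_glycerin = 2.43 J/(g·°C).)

T_f ≈ 45.0 °C

Let T be the final temperature. ΣQ_i = 0:
137.7*0.129*(T − 186.1) + 249.6*2.43*(T − 40.91) = 0
624.29 T = 28119
T ≈ 45.04 °C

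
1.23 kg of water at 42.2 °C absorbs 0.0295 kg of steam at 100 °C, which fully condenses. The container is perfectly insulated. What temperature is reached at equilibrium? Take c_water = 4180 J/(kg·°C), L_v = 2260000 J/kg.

T_f ≈ 56.2 °C

Sum of m c ΔT and latent-heat terms is zero:
condense steam: −0.0295·2260000 = −66670
  condensate cools 100→T: 0.0295·4180·(T − 100) = 123.31(T − 100)
  water warms: 1.23·4180·(T − 42.2) = 5141.4(T − 42.2)
5264.7 T = 66670 + 12331 + 216967 = 295968
T ≈ 56.22 °C, under the boiling point, so the assumption holds.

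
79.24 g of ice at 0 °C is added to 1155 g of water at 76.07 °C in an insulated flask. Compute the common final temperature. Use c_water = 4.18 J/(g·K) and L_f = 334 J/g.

T_f ≈ 66.1 °C

Energy balance with sensible and latent terms:
latent heat to melt: 79.24·334 = 26466
  warm the meltwater: 331.22 T
  water: 4827.9(T − 76.07)
5159.1 T = 367258 − 26466 = 340792
T ≈ 66.06 °C (positive, so assuming full melt was valid).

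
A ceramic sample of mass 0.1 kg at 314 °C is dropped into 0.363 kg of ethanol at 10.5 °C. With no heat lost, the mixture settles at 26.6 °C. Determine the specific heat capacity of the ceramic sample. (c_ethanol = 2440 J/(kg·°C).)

c ≈ 496 J/(kg·°C)

Heat lost by the ceramic sample = heat gained by the ethanol:
0.1×c×(314 − 26.6) = 0.363×2440×(26.6 − 10.5)
28.74 c = 14260  ⇒  c ≈ 496.2 J/(kg·°C)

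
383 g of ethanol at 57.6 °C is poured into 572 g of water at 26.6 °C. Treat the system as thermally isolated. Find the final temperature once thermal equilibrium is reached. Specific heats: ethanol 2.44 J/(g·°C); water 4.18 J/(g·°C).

With ΣQ=0 the equilibrium temperature is the m·c-weighted mean:
T_f = (934.52×57.6 + 2391×26.6) / (934.52 + 2391)
    = 117428 / 3325.5 ≈ 35.31 °C

T_f ≈ 35.3 °C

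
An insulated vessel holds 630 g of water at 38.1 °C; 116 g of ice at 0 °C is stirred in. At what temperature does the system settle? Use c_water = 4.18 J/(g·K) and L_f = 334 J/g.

Energy conservation, ΣQ = 0:
latent heat to melt: 116×334 = 38744; warm the meltwater: 484.88 T; water cools: 630×4.18×(T − 38.1) = 2633.4(T − 38.1)
3118.3 T = 100333 − 38744 = 61589
T ≈ 19.75 °C — above 0 °C, consistent with complete melting.

T_f ≈ 19.8 °C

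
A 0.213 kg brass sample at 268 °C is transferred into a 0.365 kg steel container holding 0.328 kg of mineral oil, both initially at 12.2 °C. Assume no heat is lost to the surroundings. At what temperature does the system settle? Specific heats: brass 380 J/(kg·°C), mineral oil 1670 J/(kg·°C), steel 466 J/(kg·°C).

T_f ≈ 38.1 °C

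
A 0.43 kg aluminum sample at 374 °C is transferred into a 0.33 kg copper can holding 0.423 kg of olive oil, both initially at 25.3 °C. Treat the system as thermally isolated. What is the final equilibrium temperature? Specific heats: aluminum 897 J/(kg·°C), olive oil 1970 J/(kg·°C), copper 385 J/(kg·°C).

T_f = Σ m_i c_i T_i / Σ m_i c_i:
T_f = (385.71·374 + 833.31·25.3 + 127.05·25.3) / (385.71 + 833.31 + 127.05)
    = 168553 / 1346.1 ≈ 125.22 °C

T_f ≈ 125.2 °C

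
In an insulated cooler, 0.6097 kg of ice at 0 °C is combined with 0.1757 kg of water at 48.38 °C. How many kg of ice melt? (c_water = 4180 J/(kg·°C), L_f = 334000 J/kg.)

m_melted ≈ 0.106 kg

Heat available from the water dropping to 0 °C: 0.1757·4180·48.38 = 35532 J.
To melt every bit of ice: 0.6097·334000 = 203640 J.
That's not enough to melt it all — equilibrium is at 0 °C with ice remaining.
Mass melted = 35532/334000 ≈ 0.1064 kg.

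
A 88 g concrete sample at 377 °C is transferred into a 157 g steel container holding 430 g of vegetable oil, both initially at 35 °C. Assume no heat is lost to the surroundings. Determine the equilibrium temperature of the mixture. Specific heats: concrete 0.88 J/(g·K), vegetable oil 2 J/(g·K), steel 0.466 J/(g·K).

Taking heat into each body as positive, Σ m c ΔT = 0:
88·0.88·(T − 377) + 430·2·(T − 35) + 157·0.466·(T − 35) = 0
77.44(T − 377) + 860(T − 35) + 73.16(T − 35) = 0
(77.44 + 860 + 73.16) T = 77.44·377 + 860·35 + 73.16·35
T ≈ 61.21 °C

T_f ≈ 61.2 °C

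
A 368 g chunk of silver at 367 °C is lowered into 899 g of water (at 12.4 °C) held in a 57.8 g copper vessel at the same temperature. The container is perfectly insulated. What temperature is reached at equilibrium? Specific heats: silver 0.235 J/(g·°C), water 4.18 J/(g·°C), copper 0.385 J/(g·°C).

T_f ≈ 20.3 °C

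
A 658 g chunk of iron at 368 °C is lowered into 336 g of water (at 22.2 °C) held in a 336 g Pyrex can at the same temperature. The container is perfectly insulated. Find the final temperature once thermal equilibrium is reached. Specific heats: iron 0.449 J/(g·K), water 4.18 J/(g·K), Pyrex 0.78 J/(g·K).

T_f ≈ 74.3 °C

Net heat exchanged in the isolated system is zero:
658*0.449*(T − 368) + 336*4.18*(T − 22.2) + 336*0.78*(T − 22.2) = 0
295.44(T − 368) + 1404.5(T − 22.2) + 262.08(T − 22.2) = 0
(295.44 + 1404.5 + 262.08) T = 295.44*368 + 1404.5*22.2 + 262.08*22.2
T ≈ 74.27 °C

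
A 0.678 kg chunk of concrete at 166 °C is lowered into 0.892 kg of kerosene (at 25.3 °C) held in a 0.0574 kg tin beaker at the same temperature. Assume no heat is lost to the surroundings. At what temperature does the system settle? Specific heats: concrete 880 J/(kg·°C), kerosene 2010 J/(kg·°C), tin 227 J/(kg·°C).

Taking heat into each body as positive, Σ m c ΔT = 0:
0.678·880·(T − 166) + 0.892·2010·(T − 25.3) + 0.0574·227·(T − 25.3) = 0
2402.6 T = 144733
T ≈ 60.24 °C

T_f ≈ 60.2 °C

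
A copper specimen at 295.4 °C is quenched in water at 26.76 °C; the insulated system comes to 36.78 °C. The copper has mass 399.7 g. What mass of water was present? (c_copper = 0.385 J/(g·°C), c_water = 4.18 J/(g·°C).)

m ≈ 950 g

Setting the total heat transfer to zero:
399.7×0.385×(36.78 − 295.4) + m×4.18×(36.78 − 26.76) = 0
41.88 m = 39798
m = 39798/41.88 ≈ 950.2 g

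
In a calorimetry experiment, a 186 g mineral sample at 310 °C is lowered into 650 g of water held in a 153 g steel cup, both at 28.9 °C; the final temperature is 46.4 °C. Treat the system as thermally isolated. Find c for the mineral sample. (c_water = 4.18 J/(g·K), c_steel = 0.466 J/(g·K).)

c ≈ 0.995 J/(g·K)

Let T be the final temperature. ΣQ_i = 0:
186·c·(46.4 − 310) + 650·4.18·(46.4 − 28.9) + 153·0.466·(46.4 − 28.9) = 0
-49030 c = -48795
c = -48795/-49030 ≈ 0.9952 J/(g·K)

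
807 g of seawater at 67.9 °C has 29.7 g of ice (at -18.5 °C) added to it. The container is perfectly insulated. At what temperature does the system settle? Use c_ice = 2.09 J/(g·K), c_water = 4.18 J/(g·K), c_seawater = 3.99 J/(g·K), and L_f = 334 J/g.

T_f ≈ 62.1 °C

Conservation of energy gives ΣQ = 0:
ice -18.5→0 °C: 29.7×2.09×18.5 = 1148.4; fusion: m_ice L_f = 29.7×334 = 9919.8; meltwater 0→T: 29.7×4.18×T = 124.15 T; seawater cools: 807×3.99×(T − 67.9) = 3219.9(T − 67.9)
3344.1 T = 218633 − 11068 = 207565
T ≈ 62.07 °C (positive, so assuming full melt was valid).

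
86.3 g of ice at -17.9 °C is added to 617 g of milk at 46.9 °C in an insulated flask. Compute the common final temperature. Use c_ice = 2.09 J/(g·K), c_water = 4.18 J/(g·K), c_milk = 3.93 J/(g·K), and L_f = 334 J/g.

T_f ≈ 29.3 °C

Let T be the final temperature. ΣQ_i = 0:
warm ice to 0 °C: 86.3·2.09·(0 − (-17.9)) = 3228.6; latent heat to melt: 86.3·334 = 28824; warm the meltwater: 360.73 T; milk cools: 617·3.93·(T − 46.9) = 2424.8(T − 46.9)
2785.5 T = 113724 − 32053 = 81671
T ≈ 29.32 °C — above 0 °C, consistent with complete melting.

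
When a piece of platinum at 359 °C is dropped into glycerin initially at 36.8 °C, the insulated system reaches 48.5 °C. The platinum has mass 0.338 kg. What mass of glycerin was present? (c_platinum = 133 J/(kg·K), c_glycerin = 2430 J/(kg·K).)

m ≈ 0.491 kg

Heat lost by the platinum = heat gained by the glycerin:
0.338·133·(359 − 48.5) = m·2430·(48.5 − 36.8)
28431 m = 13958  ⇒  m ≈ 0.491 kg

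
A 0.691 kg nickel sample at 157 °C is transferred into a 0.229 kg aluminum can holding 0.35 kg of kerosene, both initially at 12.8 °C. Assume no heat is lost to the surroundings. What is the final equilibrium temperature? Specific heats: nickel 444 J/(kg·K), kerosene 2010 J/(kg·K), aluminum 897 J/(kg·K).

T_f ≈ 49.2 °C

Net heat exchanged in the isolated system is zero:
0.691*444*(T − 157) + 0.35*2010*(T − 12.8) + 0.229*897*(T − 12.8) = 0
(306.8 + 703.5 + 205.41) T = 306.8*157 + 703.5*12.8 + 205.41*12.8
T = 59802 / 1215.7 = 49.2 °C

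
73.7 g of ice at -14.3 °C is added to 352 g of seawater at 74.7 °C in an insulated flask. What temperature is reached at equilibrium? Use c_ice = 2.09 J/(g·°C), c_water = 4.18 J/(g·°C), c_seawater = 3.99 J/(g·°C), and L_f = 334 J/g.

Let T be the final temperature. ΣQ_i = 0:
warm ice to 0 °C: 73.7·2.09·(0 − (-14.3)) = 2202.7
  melt ice: 73.7·334 = 24616
  meltwater 0→T: 73.7·4.18·T = 308.07 T
  seawater cools: 352·3.99·(T − 74.7) = 1404.5(T − 74.7)
1712.5 T = 104915 − 26818 = 78096
T ≈ 45.60 °C — above 0 °C, consistent with complete melting.

T_f ≈ 45.6 °C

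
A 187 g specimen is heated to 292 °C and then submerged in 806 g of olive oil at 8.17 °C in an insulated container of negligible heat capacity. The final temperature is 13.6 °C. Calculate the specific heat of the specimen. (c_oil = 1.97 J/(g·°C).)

c ≈ 0.166 J/(g·°C)

Let T be the final temperature. ΣQ_i = 0:
187×c×(13.6 − 292) + 806×1.97×(13.6 − 8.17) = 0
-52061 c = -8621.9
c = -8621.9/-52061 ≈ 0.1656 J/(g·°C)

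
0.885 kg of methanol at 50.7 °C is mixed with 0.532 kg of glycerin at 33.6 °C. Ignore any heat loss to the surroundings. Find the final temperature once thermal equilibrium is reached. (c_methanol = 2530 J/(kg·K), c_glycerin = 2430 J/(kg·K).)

T_f ≈ 44.4 °C

|Q_methanol| = |Q_glycerin|:
0.885*2530*(50.7 − T) = 0.532*2430*(T − 33.6)
2239.1(50.7 − T) = 1292.8(T − 33.6)
3531.8 T = 156957  ⇒  T ≈ 44.44 °C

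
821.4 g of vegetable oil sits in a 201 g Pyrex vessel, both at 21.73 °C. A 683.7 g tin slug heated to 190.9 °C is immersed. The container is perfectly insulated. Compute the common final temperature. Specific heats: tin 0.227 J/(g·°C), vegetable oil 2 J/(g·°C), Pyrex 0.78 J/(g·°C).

T_f ≈ 35.2 °C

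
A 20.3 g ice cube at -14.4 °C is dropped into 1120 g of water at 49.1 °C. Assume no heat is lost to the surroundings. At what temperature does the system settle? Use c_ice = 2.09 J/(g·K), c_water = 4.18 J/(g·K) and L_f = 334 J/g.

Sum of m c ΔT and latent-heat terms is zero:
warm ice to 0 °C: 20.3×2.09×(0 − (-14.4)) = 610.95; latent heat to melt: 20.3×334 = 6780.2; meltwater 0→T: 20.3×4.18×T = 84.85 T; water cools: 1120×4.18×(T − 49.1) = 4681.6(T − 49.1)
4766.5 T = 229867 − 7391.1 = 222475
T ≈ 46.68 °C. Since T > 0 °C, the all-ice-melts assumption holds.

T_f ≈ 46.7 °C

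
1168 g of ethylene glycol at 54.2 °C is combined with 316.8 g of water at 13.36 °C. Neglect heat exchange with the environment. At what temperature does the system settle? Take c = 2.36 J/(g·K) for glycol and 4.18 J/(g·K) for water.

T_f ≈ 40.9 °C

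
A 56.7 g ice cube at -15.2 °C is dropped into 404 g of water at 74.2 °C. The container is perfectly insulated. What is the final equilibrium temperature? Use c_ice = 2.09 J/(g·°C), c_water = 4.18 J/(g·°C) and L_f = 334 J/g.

T_f ≈ 54.3 °C

Setting the total heat transfer to zero:
warm ice to 0 °C: 56.7·2.09·(0 − (-15.2)) = 1801.2
  latent heat to melt: 56.7·334 = 18938
  meltwater 0→T: 56.7·4.18·T = 237.01 T
  water cools: 404·4.18·(T − 74.2) = 1688.7(T − 74.2)
1925.7 T = 125303 − 20739 = 104564
T ≈ 54.30 °C. Since T > 0 °C, the all-ice-melts assumption holds.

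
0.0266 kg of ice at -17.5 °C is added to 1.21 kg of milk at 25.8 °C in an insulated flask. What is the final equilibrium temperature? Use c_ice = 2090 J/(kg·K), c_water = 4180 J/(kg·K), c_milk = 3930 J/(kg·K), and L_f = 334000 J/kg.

Setting the total heat transfer to zero:
ice -17.5→0 °C: 0.0266·2090·17.5 = 972.89
  fusion: m_ice L_f = 0.0266·334000 = 8884.4
  warm the meltwater: 111.19 T
  milk cools: 1.21·3930·(T − 25.8) = 4755.3(T − 25.8)
4866.5 T = 122687 − 9857.3 = 112829
T ≈ 23.18 °C (positive, so assuming full melt was valid).

T_f ≈ 23.2 °C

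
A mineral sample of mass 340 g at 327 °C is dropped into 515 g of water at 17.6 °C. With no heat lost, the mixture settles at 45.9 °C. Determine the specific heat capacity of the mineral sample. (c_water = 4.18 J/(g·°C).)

Setting the total heat transfer to zero:
340×c×(45.9 − 327) + 515×4.18×(45.9 − 17.6) = 0
-95574 c = -60921
c = -60921/-95574 ≈ 0.6374 J/(g·°C)

c ≈ 0.637 J/(g·°C)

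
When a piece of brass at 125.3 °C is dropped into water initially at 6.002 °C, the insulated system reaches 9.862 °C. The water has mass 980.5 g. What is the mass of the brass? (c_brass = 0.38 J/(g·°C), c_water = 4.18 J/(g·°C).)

Taking heat into each body as positive, Σ m c ΔT = 0:
m·0.38·(9.862 − 125.3) + 980.5·4.18·(9.862 − 6.002) = 0
-43.87 m = -15820
m = -15820/-43.87 ≈ 360.6 g

m ≈ 361 g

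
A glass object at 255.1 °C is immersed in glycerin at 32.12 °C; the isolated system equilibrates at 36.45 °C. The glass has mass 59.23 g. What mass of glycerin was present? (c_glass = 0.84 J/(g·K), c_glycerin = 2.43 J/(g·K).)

|Q_glass| = |Q_glycerin|:
59.23×0.84×(255.1 − 36.45) = m×2.43×(36.45 − 32.12)
10.52 m = 10879  ⇒  m ≈ 1034 g

m ≈ 1030 g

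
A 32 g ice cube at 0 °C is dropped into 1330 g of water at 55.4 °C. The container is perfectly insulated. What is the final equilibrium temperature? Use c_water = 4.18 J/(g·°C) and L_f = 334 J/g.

Setting the total heat transfer to zero:
fusion: m_ice L_f = 32×334 = 10688; meltwater 0→T: 32×4.18×T = 133.76 T; water cools: 1330×4.18×(T − 55.4) = 5559.4(T − 55.4)
5693.2 T = 307991 − 10688 = 297303
T ≈ 52.22 °C (positive, so assuming full melt was valid).

T_f ≈ 52.2 °C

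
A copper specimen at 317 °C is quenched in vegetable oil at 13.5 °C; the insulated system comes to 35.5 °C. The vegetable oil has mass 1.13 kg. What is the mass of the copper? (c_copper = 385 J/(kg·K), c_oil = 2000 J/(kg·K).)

m ≈ 0.459 kg

Taking heat into each body as positive, Σ m c ΔT = 0:
m×385×(35.5 − 317) + 1.13×2000×(35.5 − 13.5) = 0
-108378 m = -49720
m = -49720/-108378 ≈ 0.4588 kg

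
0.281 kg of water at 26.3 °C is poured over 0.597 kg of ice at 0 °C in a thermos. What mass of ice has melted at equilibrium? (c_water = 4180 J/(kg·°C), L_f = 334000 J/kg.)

m_melted ≈ 0.0925 kg

Water can give up m c ΔT = 0.281·4180·26.3 = 30891 J before reaching 0 °C.
Fully melting the ice requires m_ice L_f = 0.597·334000 = 199398 J.
That's not enough to melt it all — equilibrium is at 0 °C with ice remaining.
m_melt = 30891 / L_f = 0.09249 kg.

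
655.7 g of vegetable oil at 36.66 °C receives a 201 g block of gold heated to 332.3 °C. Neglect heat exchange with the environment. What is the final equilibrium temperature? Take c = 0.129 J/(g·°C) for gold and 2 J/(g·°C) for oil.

T_f ≈ 42.4 °C

Setting the total heat transfer to zero:
201·0.129·(T − 332.3) + 655.7·2·(T − 36.66) = 0
1337.3 T = 56692
T ≈ 42.39 °C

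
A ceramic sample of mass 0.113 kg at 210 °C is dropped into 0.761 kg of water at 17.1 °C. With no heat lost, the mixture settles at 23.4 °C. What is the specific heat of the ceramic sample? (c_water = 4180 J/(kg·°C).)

c ≈ 950 J/(kg·°C)

Setting the total heat transfer to zero:
0.113·c·(23.4 − 210) + 0.761·4180·(23.4 − 17.1) = 0
-21.09 c = -20040
c = -20040/-21.09 ≈ 950.4 J/(kg·°C)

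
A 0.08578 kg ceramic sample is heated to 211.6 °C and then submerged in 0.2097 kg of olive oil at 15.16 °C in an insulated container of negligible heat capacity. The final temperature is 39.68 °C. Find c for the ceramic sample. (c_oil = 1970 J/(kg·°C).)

c ≈ 687 J/(kg·°C)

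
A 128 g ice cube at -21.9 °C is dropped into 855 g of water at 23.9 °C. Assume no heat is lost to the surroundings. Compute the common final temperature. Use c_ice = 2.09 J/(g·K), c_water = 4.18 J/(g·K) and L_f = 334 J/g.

T_f ≈ 9.0 °C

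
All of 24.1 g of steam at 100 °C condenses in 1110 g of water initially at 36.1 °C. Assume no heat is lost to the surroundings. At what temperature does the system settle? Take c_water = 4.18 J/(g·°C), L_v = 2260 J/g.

T_f ≈ 48.9 °C

Let T be the final temperature. ΣQ_i = 0:
latent heat released on condensation: 24.1×2260 = 54466
  condensed water 100 °C→T: 100.74(T − 100)
  water warms: 1110×4.18×(T − 36.1) = 4639.8(T − 36.1)
4740.5 T = 54466 + 10074 + 167497 = 232037
T ≈ 48.95 °C, under the boiling point, so the assumption holds.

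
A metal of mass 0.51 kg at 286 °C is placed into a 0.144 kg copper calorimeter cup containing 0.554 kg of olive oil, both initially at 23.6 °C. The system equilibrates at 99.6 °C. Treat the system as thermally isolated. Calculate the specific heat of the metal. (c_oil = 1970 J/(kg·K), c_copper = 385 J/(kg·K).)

c ≈ 917 J/(kg·K)

Conservation of energy gives ΣQ = 0:
0.51·c·(99.6 − 286) + 0.554·1970·(99.6 − 23.6) + 0.144·385·(99.6 − 23.6) = 0
-95.06 c = -87158
c = -87158/-95.06 ≈ 916.8 J/(kg·K)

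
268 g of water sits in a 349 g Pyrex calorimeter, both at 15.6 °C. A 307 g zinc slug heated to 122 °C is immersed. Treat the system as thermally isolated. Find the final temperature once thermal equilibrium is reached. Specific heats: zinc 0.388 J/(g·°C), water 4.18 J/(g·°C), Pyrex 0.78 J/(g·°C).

T_f ≈ 24.0 °C

Conservation of energy gives ΣQ = 0:
307*0.388*(T − 122) + 268*4.18*(T − 15.6) + 349*0.78*(T − 15.6) = 0
1511.6 T = 36255
T = 36255 / 1511.6 = 24 °C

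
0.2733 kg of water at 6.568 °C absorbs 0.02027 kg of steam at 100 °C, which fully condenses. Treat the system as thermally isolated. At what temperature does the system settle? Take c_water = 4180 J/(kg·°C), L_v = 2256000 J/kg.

T_f ≈ 50.3 °C

Heat gained plus heat lost sum to zero:
latent heat released on condensation: 0.02027×2256000 = 45729; condensed water 100 °C→T: 84.73(T − 100); original water: 1142.4(T − 6.568)
1227.1 T = 45729 + 8472.9 + 7503.2 = 61705
T ≈ 50.28 °C — below 100 °C, confirming all the steam condensed.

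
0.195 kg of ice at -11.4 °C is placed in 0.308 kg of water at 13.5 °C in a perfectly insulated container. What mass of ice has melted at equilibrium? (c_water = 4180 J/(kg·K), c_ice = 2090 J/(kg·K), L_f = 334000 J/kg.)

m_melted ≈ 0.0381 kg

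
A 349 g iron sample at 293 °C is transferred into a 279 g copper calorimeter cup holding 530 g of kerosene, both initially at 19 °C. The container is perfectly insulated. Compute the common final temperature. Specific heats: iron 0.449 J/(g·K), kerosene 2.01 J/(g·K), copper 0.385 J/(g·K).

Taking heat into each body as positive, Σ m c ΔT = 0:
349·0.449·(T − 293) + 530·2.01·(T − 19) + 279·0.385·(T − 19) = 0
1329.4 T = 68195
T = 68195 / 1329.4 = 51.3 °C

T_f ≈ 51.3 °C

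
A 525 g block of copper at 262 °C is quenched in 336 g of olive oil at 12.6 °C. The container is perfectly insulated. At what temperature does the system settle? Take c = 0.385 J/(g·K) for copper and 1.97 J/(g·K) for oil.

T_f ≈ 70.9 °C

With ΣQ=0 the equilibrium temperature is the m·c-weighted mean:
T_f = (202.12·262 + 661.92·12.6) / (202.12 + 661.92)
    = 61297 / 864.04 ≈ 70.94 °C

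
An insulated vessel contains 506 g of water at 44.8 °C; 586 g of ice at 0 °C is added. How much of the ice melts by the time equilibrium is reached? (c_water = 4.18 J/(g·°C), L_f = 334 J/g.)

m_melted ≈ 284 g

Water can give up m c ΔT = 506×4.18×44.8 = 94756 J before reaching 0 °C.
Fully melting the ice requires m_ice L_f = 586×334 = 195724 J.
Since 94756 < 195724 J, not all the ice melts; equilibrium is at 0 °C.
Mass melted = 94756/334 ≈ 283.7 g.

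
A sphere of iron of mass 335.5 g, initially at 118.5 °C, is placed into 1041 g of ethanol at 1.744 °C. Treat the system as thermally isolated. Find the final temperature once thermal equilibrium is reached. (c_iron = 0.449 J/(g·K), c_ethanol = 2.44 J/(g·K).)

T_f ≈ 8.3 °C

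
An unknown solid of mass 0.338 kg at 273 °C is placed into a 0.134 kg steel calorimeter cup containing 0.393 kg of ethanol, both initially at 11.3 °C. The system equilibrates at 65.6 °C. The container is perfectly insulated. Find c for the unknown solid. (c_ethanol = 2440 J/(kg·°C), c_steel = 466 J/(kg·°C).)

Conservation of energy gives ΣQ = 0:
0.338×c×(65.6 − 273) + 0.393×2440×(65.6 − 11.3) + 0.134×466×(65.6 − 11.3) = 0
-70.1 c = -55460
c = -55460/-70.1 ≈ 791.1 J/(kg·°C)

c ≈ 791 J/(kg·°C)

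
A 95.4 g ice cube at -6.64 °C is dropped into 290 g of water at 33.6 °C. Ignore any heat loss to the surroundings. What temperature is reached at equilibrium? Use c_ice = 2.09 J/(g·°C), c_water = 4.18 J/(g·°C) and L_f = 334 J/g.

T_f ≈ 4.7 °C

Energy conservation, ΣQ = 0:
warm ice to 0 °C: 95.4×2.09×(0 − (-6.64)) = 1323.9
  melt ice: 95.4×334 = 31864
  warm the meltwater: 398.77 T
  water cools: 290×4.18×(T − 33.6) = 1212.2(T − 33.6)
1611 T = 40730 − 33188 = 7542.4
T ≈ 4.68 °C (positive, so assuming full melt was valid).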